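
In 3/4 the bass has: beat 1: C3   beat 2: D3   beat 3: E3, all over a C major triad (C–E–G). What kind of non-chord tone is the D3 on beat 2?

The harmony at that moment is C major triad (C, E, G); D3 is not a chord tone.
It is approached by step up from C3 and left by step up to E3.
Step in, step out in the same direction — a passing tone.

Passing tone.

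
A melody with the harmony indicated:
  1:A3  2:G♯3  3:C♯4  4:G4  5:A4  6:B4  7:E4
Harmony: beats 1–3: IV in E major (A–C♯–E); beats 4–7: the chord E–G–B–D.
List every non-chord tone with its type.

G♯3 (beat 2) — escape tone; A4 (beat 5) — passing tone.

The harmony at that moment is A major triad (A, C♯, E); G♯3 is not a chord tone.
It is approached by step down from A3 and left by leap up to C♯4.
Step in, leap out — an escape tone.
The harmony at that moment is E minor seventh chord (E, G, B, D); A4 is not a chord tone.
It is approached by step up from G4 and left by step up to B4.
Step in, step out in the same direction — a passing tone.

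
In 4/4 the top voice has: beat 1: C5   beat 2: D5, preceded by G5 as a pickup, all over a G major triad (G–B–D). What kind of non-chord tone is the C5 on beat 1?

Appoggiatura.

The harmony at that moment is G major triad (G, B, D); C5 is not a chord tone.
It is approached by leap down from G5 and left by step up to D5.
Leap in, step out, metrically accented — an appoggiatura.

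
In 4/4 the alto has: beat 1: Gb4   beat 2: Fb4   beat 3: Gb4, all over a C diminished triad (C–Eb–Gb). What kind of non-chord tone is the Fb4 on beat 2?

The harmony at that moment is C diminished triad (C, Eb, Gb); Fb4 is not a chord tone.
It is approached by step down from Gb4 and left by step up to Gb4.
Step away and step back to the same note — a neighbor tone (lower neighbor).

Lower neighbor tone.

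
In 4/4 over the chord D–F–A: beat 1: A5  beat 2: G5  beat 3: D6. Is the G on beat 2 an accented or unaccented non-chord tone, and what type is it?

Unaccented escape tone.

The harmony at that moment is D minor triad (D, F, A); G5 is not a chord tone.
It is approached by step down from A5 and left by leap up to D6.
Step in, leap out — an escape tone.
It falls on a weak beat, so it is unaccented.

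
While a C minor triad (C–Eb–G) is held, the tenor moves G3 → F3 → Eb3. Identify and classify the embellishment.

F3 is a passing tone.

The harmony at that moment is C minor triad (C, Eb, G); F3 is not a chord tone.
It is approached by step down from G3 and left by step down to Eb3.
Step in, step out in the same direction — a passing tone.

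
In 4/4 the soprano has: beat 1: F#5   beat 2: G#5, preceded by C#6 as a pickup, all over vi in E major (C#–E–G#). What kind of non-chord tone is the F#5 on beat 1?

The harmony at that moment is C# minor triad (C#, E, G#); F#5 is not a chord tone.
It is approached by leap down from C#6 and left by step up to G#5.
Leap in, step out, metrically accented — an appoggiatura.

Appoggiatura.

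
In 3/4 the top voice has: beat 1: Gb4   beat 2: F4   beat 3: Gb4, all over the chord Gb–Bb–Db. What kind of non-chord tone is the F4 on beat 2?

Lower neighbor tone.

The harmony at that moment is Gb major triad (Gb, Bb, Db); F4 is not a chord tone.
It is approached by step down from Gb4 and left by step up to Gb4.
Step away and step back to the same note — a neighbor tone (lower neighbor).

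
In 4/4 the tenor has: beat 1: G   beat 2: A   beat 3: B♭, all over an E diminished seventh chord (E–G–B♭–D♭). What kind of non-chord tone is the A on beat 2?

Passing tone.

The harmony at that moment is E diminished seventh chord (E, G, B♭, D♭); A is not a chord tone.
It is approached by step up from G and left by step up to B♭.
Step in, step out in the same direction — a passing tone.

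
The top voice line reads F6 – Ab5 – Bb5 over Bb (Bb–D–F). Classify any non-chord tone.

Ab5 is an appoggiatura.

The harmony at that moment is Bb major triad (Bb, D, F); Ab5 is not a chord tone.
It is approached by leap down from F6 and left by step up to Bb5.
Leap in, step out — an appoggiatura.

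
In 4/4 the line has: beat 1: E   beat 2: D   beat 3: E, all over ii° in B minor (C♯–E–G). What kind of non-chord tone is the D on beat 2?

The harmony at that moment is C♯ diminished triad (C♯, E, G); D is not a chord tone.
It is approached by step down from E and left by step up to E.
Step away and step back to the same note — a neighbor tone (lower neighbor).

Lower neighbor tone.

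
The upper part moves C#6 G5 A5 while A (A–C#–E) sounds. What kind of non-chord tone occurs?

The harmony at that moment is A major triad (A, C#, E); G5 is not a chord tone.
It is approached by leap down from C#6 and left by step up to A5.
Leap in, step out — an appoggiatura.

G5 is an appoggiatura.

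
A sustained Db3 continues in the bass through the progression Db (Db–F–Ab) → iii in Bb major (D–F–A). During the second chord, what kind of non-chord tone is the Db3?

Pedal tone (pedal point).

The harmony at that moment is D minor triad (D, F, A); Db3 is not a chord tone.
It is held over (the same pitch as the preceding Db3) and then sustained as the same pitch into the next harmony.
Sustained through a change of harmony — a pedal tone.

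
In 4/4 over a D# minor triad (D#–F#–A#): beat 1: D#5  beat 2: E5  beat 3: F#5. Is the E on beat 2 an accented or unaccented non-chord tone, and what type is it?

The harmony at that moment is D# minor triad (D#, F#, A#); E5 is not a chord tone.
It is approached by step up from D#5 and left by step up to F#5.
Step in, step out in the same direction — a passing tone.
It falls on a weak beat, so it is unaccented.

Unaccented passing tone.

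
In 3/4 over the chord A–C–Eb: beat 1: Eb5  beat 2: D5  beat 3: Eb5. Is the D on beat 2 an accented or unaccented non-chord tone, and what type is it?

The harmony at that moment is A diminished triad (A, C, Eb); D5 is not a chord tone.
It is approached by step down from Eb5 and left by step up to Eb5.
Step away and step back to the same note — a neighbor tone (lower neighbor).
It falls on a weak beat, so it is unaccented.

Unaccented neighbor tone.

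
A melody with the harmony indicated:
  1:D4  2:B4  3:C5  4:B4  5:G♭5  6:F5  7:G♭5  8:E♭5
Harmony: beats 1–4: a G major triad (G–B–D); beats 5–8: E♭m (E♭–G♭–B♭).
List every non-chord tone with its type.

C5 (beat 3) — neighbor tone; F5 (beat 6) — neighbor tone.

The harmony at that moment is G major triad (G, B, D); C5 is not a chord tone.
It is approached by step up from B4 and left by step down to B4.
Step away and step back to the same note — a neighbor tone (upper neighbor).
The harmony at that moment is E♭ minor triad (E♭, G♭, B♭); F5 is not a chord tone.
It is approached by step down from G♭5 and left by step up to G♭5.
Step away and step back to the same note — a neighbor tone (lower neighbor).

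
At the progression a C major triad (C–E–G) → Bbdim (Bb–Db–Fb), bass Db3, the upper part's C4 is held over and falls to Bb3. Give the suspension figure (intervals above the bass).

7–6 suspension.

At the second chord the bass is Db3. The suspended C4 lies a seventh above the bass; after resolving down by step to Bb3, the interval above the bass becomes a sixth.
Suspension figures are named by those two intervals: 7–6.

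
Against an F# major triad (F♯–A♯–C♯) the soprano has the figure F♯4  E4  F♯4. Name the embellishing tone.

The harmony at that moment is F♯ major triad (F♯, A♯, C♯); E4 is not a chord tone.
It is approached by step down from F♯4 and left by step up to F♯4.
Step away and step back to the same note — a neighbor tone (lower neighbor).

E4 is a neighbor tone.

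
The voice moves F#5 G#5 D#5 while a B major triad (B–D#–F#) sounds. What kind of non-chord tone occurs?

G#5 is an escape tone.

The harmony at that moment is B major triad (B, D#, F#); G#5 is not a chord tone.
It is approached by step up from F#5 and left by leap down to D#5.
Step in, leap out — an escape tone.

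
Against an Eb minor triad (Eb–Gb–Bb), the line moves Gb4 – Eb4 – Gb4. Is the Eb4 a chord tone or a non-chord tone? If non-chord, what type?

Chord tone (the root of Eb minor triad).

Eb minor triad contains Eb, Gb, Bb; Eb is the root, so it is a chord tone.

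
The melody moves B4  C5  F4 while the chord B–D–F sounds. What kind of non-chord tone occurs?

C5 is an escape tone.

The harmony at that moment is B diminished triad (B, D, F); C5 is not a chord tone.
It is approached by step up from B4 and left by leap down to F4.
Step in, leap out — an escape tone.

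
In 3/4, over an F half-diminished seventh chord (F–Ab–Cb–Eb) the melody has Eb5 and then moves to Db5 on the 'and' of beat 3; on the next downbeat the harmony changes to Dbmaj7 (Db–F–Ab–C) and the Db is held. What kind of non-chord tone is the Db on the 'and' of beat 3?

Anticipation.

The harmony at that moment is F half-diminished seventh chord (F, Ab, Cb, Eb); Db5 is not a chord tone.
It is approached by step down from Eb5 and then sustained as the same pitch into the next harmony.
Arriving early and becoming a chord tone when the harmony changes — an anticipation.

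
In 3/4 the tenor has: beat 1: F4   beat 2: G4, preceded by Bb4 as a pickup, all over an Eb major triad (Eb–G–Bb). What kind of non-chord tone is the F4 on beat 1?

The harmony at that moment is Eb major triad (Eb, G, Bb); F4 is not a chord tone.
It is approached by leap down from Bb4 and left by step up to G4.
Leap in, step out, metrically accented — an appoggiatura.

Appoggiatura.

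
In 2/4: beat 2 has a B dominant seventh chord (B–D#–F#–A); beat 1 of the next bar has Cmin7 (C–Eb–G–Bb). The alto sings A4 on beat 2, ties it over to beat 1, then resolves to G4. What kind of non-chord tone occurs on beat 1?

Suspension.

The harmony at that moment is C minor seventh chord (C, Eb, G, Bb); A4 is not a chord tone.
It is held over (the same pitch as the preceding A4) and left by step down to G4.
Held over from the previous chord and resolving down by step — a suspension.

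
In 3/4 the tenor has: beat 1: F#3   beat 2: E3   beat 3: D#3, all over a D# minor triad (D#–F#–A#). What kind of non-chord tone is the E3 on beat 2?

The harmony at that moment is D# minor triad (D#, F#, A#); E3 is not a chord tone.
It is approached by step down from F#3 and left by step down to D#3.
Step in, step out in the same direction — a passing tone.

Passing tone.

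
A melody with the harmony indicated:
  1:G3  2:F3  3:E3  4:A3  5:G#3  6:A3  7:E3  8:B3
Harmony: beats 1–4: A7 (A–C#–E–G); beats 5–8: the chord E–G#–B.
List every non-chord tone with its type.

F3 (beat 2) — passing tone; A3 (beat 6) — escape tone.

The harmony at that moment is A dominant seventh chord (A, C#, E, G); F3 is not a chord tone.
It is approached by step down from G3 and left by step down to E3.
Step in, step out in the same direction — a passing tone.
The harmony at that moment is E major triad (E, G#, B); A3 is not a chord tone.
It is approached by step up from G#3 and left by leap down to E3.
Step in, leap out — an escape tone.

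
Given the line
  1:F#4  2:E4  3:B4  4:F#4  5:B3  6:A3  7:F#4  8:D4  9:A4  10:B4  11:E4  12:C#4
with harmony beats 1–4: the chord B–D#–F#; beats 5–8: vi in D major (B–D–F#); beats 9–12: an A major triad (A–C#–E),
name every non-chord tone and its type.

The harmony at that moment is B major triad (B, D#, F#); E4 is not a chord tone.
It is approached by step down from F#4 and left by leap up to B4.
Step in, leap out — an escape tone.
The harmony at that moment is B minor triad (B, D, F#); A3 is not a chord tone.
It is approached by step down from B3 and left by leap up to F#4.
Step in, leap out — an escape tone.
The harmony at that moment is A major triad (A, C#, E); B4 is not a chord tone.
It is approached by step up from A4 and left by leap down to E4.
Step in, leap out — an escape tone.

E4 (beat 2) — escape tone; A3 (beat 6) — escape tone; B4 (beat 10) — escape tone.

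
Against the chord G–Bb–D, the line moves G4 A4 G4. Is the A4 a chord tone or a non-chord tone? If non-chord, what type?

The harmony at that moment is G minor triad (G, Bb, D); A4 is not a chord tone.
It is approached by step up from G4 and left by step down to G4.
Step away and step back to the same note — a neighbor tone (upper neighbor).

Non-chord tone — a neighbor tone.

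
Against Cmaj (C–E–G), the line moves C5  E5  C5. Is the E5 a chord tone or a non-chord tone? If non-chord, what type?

Chord tone (the third of C major triad).

C major triad contains C, E, G; E is the third, so it is a chord tone.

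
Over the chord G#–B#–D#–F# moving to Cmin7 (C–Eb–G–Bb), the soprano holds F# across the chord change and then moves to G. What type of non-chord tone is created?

The harmony at that moment is C minor seventh chord (C, Eb, G, Bb); F# is not a chord tone.
It is held over (the same pitch as the preceding F#) and left by step up to G.
Held over from the previous chord and resolving up by step — a retardation.

F# is a retardation.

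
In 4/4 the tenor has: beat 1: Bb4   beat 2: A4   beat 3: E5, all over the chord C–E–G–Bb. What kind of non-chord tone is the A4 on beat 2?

The harmony at that moment is C dominant seventh chord (C, E, G, Bb); A4 is not a chord tone.
It is approached by step down from Bb4 and left by leap up to E5.
Step in, leap out, on a weak beat — an escape tone.

Escape tone.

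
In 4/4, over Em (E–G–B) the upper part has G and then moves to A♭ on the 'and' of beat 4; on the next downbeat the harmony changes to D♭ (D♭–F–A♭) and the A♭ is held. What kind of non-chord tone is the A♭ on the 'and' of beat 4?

The harmony at that moment is E minor triad (E, G, B); A♭ is not a chord tone.
It is approached by step up from G and then sustained as the same pitch into the next harmony.
Arriving early and becoming a chord tone when the harmony changes — an anticipation.

Anticipation.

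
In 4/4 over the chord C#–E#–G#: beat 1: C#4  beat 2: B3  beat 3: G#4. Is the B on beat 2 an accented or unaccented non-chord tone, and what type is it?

Unaccented escape tone.

The harmony at that moment is C# major triad (C#, E#, G#); B3 is not a chord tone.
It is approached by step down from C#4 and left by leap up to G#4.
Step in, leap out — an escape tone.
It falls on a weak beat, so it is unaccented.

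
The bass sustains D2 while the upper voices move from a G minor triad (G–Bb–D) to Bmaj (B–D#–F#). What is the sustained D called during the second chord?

Pedal tone (pedal point).

The harmony at that moment is B major triad (B, D#, F#); D2 is not a chord tone.
It is held over (the same pitch as the preceding D2) and then sustained as the same pitch into the next harmony.
Sustained through a change of harmony — a pedal tone.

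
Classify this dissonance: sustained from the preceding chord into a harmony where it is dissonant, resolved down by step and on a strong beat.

Suspension.

Approach: by preparation — the pitch is first a chord tone, then held (tied or repeated) while the harmony changes under it. Departure: down by step. Metric position: strong.
A prepared dissonance that resolves downward by step — a suspension. (The same figure resolving upward would be a retardation.)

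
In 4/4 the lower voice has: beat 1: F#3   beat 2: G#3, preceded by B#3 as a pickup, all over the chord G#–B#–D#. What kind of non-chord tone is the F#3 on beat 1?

Appoggiatura.

The harmony at that moment is G# major triad (G#, B#, D#); F#3 is not a chord tone.
It is approached by leap down from B#3 and left by step up to G#3.
Leap in, step out, metrically accented — an appoggiatura.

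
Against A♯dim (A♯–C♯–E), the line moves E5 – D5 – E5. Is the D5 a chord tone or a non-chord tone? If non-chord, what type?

The harmony at that moment is A♯ diminished triad (A♯, C♯, E); D5 is not a chord tone.
It is approached by step down from E5 and left by step up to E5.
Step away and step back to the same note — a neighbor tone (lower neighbor).

Non-chord tone — a neighbor tone.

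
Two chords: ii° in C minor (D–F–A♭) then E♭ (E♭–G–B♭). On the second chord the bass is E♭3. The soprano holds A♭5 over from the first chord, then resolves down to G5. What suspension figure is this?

At the second chord the bass is E♭3. The suspended A♭5 lies a fourth above the bass; after resolving down by step to G5, the interval above the bass becomes a third.
Suspension figures are named by those two intervals: 4–3.

4–3 suspension.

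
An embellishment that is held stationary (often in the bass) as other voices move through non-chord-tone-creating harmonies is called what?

Approach: none. Departure: none — a single pitch is sustained while the chords change around it, passing through harmonies that do not contain it.
No melodic motion at all; the dissonance is created entirely by the moving harmonies against the stationary note — a pedal tone (pedal point).

Pedal tone.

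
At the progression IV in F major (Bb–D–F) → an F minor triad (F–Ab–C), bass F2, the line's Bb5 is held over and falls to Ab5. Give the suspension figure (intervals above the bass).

4–3 suspension.

At the second chord the bass is F2. The suspended Bb5 lies a fourth above the bass; after resolving down by step to Ab5, the interval above the bass becomes a third.
Suspension figures are named by those two intervals: 4–3.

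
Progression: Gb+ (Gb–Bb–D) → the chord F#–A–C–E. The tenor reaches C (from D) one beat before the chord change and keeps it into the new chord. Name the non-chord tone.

C is an anticipation.

The harmony at that moment is Gb augmented triad (Gb, Bb, D); C is not a chord tone.
It is approached by step down from D and then sustained as the same pitch into the next harmony.
Arriving early and becoming a chord tone when the harmony changes — an anticipation.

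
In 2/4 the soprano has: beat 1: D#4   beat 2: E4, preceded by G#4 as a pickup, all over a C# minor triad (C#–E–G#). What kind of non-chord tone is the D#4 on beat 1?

The harmony at that moment is C# minor triad (C#, E, G#); D#4 is not a chord tone.
It is approached by leap down from G#4 and left by step up to E4.
Leap in, step out, metrically accented — an appoggiatura.

Appoggiatura.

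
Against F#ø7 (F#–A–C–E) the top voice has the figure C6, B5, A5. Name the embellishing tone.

B5 is a passing tone.

The harmony at that moment is F# half-diminished seventh chord (F#, A, C, E); B5 is not a chord tone.
It is approached by step down from C6 and left by step down to A5.
Step in, step out in the same direction — a passing tone.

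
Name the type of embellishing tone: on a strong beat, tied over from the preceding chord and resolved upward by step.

Retardation.

Approach: by preparation — the pitch is first a chord tone, then held (tied or repeated) while the harmony changes under it. Departure: up by step. Metric position: strong.
A prepared dissonance that resolves upward by step — a retardation. (The same figure resolving downward would be a suspension.)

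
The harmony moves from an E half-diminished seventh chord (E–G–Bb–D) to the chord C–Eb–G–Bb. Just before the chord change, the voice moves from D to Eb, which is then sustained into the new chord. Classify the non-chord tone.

The harmony at that moment is E half-diminished seventh chord (E, G, Bb, D); Eb is not a chord tone.
It is approached by step up from D and then sustained as the same pitch into the next harmony.
Arriving early and becoming a chord tone when the harmony changes — an anticipation.

Eb is an anticipation.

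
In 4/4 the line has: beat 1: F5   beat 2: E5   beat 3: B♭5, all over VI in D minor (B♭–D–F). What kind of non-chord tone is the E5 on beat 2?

The harmony at that moment is B♭ major triad (B♭, D, F); E5 is not a chord tone.
It is approached by step down from F5 and left by leap up to B♭5.
Step in, leap out, on a weak beat — an escape tone.

Escape tone.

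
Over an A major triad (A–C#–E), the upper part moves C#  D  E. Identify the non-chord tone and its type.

The harmony at that moment is A major triad (A, C#, E); D is not a chord tone.
It is approached by step up from C# and left by step up to E.
Step in, step out in the same direction — a passing tone.

D is a passing tone.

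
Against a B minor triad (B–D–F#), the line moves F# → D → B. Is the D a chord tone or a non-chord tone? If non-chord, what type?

B minor triad contains B, D, F#; D is the third, so it is a chord tone.

Chord tone (the third of B minor triad).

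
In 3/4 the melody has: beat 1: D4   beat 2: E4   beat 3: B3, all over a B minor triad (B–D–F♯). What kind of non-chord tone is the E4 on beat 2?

Escape tone.

The harmony at that moment is B minor triad (B, D, F♯); E4 is not a chord tone.
It is approached by step up from D4 and left by leap down to B3.
Step in, leap out, on a weak beat — an escape tone.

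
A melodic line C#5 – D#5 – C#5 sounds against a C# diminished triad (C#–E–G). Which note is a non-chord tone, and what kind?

D#5 is a neighbor tone.

The harmony at that moment is C# diminished triad (C#, E, G); D#5 is not a chord tone.
It is approached by step up from C#5 and left by step down to C#5.
Step away and step back to the same note — a neighbor tone (upper neighbor).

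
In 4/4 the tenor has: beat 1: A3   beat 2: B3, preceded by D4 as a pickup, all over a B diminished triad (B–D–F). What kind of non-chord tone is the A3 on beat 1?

The harmony at that moment is B diminished triad (B, D, F); A3 is not a chord tone.
It is approached by leap down from D4 and left by step up to B3.
Leap in, step out, metrically accented — an appoggiatura.

Appoggiatura.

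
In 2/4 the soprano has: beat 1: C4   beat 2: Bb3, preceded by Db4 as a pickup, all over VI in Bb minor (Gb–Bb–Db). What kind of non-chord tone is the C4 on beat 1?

Passing tone.

The harmony at that moment is Gb major triad (Gb, Bb, Db); C4 is not a chord tone.
It is approached by step down from Db4 and left by step down to Bb3.
Step in, step out in the same direction — a passing tone.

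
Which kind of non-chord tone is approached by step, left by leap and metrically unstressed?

Approach: by step. Departure: by leap. Metric position: weak.
Step in, leap out, from a weak position — an escape tone (échappée). (It is the mirror image of the appoggiatura, which leaps in and steps out on a strong beat.)

Escape tone.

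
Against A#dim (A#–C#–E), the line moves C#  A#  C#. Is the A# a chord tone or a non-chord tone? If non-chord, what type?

A# diminished triad contains A#, C#, E; A# is the root, so it is a chord tone.

Chord tone (the root of A# diminished triad).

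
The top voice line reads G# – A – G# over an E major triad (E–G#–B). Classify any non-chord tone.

A is a neighbor tone.

The harmony at that moment is E major triad (E, G#, B); A is not a chord tone.
It is approached by step up from G# and left by step down to G#.
Step away and step back to the same note — a neighbor tone (upper neighbor).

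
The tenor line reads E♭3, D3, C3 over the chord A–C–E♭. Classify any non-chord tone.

The harmony at that moment is A diminished triad (A, C, E♭); D3 is not a chord tone.
It is approached by step down from E♭3 and left by step down to C3.
Step in, step out in the same direction — a passing tone.

D3 is a passing tone.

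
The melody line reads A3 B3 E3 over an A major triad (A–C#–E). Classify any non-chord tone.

The harmony at that moment is A major triad (A, C#, E); B3 is not a chord tone.
It is approached by step up from A3 and left by leap down to E3.
Step in, leap out — an escape tone.

B3 is an escape tone.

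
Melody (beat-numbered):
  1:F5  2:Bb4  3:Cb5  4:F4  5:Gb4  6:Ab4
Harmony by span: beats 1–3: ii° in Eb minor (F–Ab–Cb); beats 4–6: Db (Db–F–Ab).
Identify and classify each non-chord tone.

The harmony at that moment is F diminished triad (F, Ab, Cb); Bb4 is not a chord tone.
It is approached by leap down from F5 and left by step up to Cb5.
Leap in, step out — an appoggiatura.
The harmony at that moment is Db major triad (Db, F, Ab); Gb4 is not a chord tone.
It is approached by step up from F4 and left by step up to Ab4.
Step in, step out in the same direction — a passing tone.

Bb4 (beat 2) — appoggiatura; Gb4 (beat 5) — passing tone.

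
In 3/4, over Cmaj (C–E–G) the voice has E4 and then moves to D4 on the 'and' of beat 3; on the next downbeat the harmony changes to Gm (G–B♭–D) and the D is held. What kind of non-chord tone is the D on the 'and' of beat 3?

Anticipation.

The harmony at that moment is C major triad (C, E, G); D4 is not a chord tone.
It is approached by step down from E4 and then sustained as the same pitch into the next harmony.
Arriving early and becoming a chord tone when the harmony changes — an anticipation.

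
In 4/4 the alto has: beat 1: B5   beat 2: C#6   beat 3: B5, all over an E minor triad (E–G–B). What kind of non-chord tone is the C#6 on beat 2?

Upper neighbor tone.

The harmony at that moment is E minor triad (E, G, B); C#6 is not a chord tone.
It is approached by step up from B5 and left by step down to B5.
Step away and step back to the same note — a neighbor tone (upper neighbor).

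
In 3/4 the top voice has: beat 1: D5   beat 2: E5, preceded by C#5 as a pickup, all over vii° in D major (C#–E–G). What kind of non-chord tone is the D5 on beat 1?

The harmony at that moment is C# diminished triad (C#, E, G); D5 is not a chord tone.
It is approached by step up from C#5 and left by step up to E5.
Step in, step out in the same direction — a passing tone.

Passing tone.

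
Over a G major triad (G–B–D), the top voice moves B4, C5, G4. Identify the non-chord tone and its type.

The harmony at that moment is G major triad (G, B, D); C5 is not a chord tone.
It is approached by step up from B4 and left by leap down to G4.
Step in, leap out — an escape tone.

C5 is an escape tone.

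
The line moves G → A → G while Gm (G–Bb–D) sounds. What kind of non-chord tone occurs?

The harmony at that moment is G minor triad (G, Bb, D); A is not a chord tone.
It is approached by step up from G and left by step down to G.
Step away and step back to the same note — a neighbor tone (upper neighbor).

A is a neighbor tone.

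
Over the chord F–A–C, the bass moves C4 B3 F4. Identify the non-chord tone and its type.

B3 is an escape tone.

The harmony at that moment is F major triad (F, A, C); B3 is not a chord tone.
It is approached by step down from C4 and left by leap up to F4.
Step in, leap out — an escape tone.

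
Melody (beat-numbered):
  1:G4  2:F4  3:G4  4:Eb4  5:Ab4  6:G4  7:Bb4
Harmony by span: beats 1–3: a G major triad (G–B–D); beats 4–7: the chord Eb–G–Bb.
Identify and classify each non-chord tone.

The harmony at that moment is G major triad (G, B, D); F4 is not a chord tone.
It is approached by step down from G4 and left by step up to G4.
Step away and step back to the same note — a neighbor tone (lower neighbor).
The harmony at that moment is Eb major triad (Eb, G, Bb); Ab4 is not a chord tone.
It is approached by leap up from Eb4 and left by step down to G4.
Leap in, step out — an appoggiatura.

F4 (beat 2) — neighbor tone; Ab4 (beat 5) — appoggiatura.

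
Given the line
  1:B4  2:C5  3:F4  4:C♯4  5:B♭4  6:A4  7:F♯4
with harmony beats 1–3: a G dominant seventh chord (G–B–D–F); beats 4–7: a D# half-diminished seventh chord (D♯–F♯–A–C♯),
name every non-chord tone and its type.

The harmony at that moment is G dominant seventh chord (G, B, D, F); C5 is not a chord tone.
It is approached by step up from B4 and left by leap down to F4.
Step in, leap out — an escape tone.
The harmony at that moment is D♯ half-diminished seventh chord (D♯, F♯, A, C♯); B♭4 is not a chord tone.
It is approached by leap up from C♯4 and left by step down to A4.
Leap in, step out — an appoggiatura.

C5 (beat 2) — escape tone; B♭4 (beat 5) — appoggiatura.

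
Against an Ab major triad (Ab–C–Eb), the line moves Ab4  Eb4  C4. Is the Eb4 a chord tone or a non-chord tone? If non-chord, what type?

Ab major triad contains Ab, C, Eb; Eb is the fifth, so it is a chord tone.

Chord tone (the fifth of Ab major triad).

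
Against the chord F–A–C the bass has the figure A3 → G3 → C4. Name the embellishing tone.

The harmony at that moment is F major triad (F, A, C); G3 is not a chord tone.
It is approached by step down from A3 and left by leap up to C4.
Step in, leap out — an escape tone.

G3 is an escape tone.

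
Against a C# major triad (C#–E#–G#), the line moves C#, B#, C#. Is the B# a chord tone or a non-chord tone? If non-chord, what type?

Non-chord tone — a neighbor tone.

The harmony at that moment is C# major triad (C#, E#, G#); B# is not a chord tone.
It is approached by step down from C# and left by step up to C#.
Step away and step back to the same note — a neighbor tone (lower neighbor).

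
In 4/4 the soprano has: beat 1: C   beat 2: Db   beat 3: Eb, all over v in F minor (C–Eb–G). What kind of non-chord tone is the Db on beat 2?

Passing tone.

The harmony at that moment is C minor triad (C, Eb, G); Db is not a chord tone.
It is approached by step up from C and left by step up to Eb.
Step in, step out in the same direction — a passing tone.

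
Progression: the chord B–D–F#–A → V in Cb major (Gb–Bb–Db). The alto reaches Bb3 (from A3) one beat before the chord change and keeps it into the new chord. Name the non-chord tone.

Bb3 is an anticipation.

The harmony at that moment is B minor seventh chord (B, D, F#, A); Bb3 is not a chord tone.
It is approached by step up from A3 and then sustained as the same pitch into the next harmony.
Arriving early and becoming a chord tone when the harmony changes — an anticipation.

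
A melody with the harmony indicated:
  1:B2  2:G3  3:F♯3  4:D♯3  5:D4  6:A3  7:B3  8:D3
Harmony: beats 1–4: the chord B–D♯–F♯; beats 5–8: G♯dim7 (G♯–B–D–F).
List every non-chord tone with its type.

G3 (beat 2) — appoggiatura; A3 (beat 6) — appoggiatura.

The harmony at that moment is B major triad (B, D♯, F♯); G3 is not a chord tone.
It is approached by leap up from B2 and left by step down to F♯3.
Leap in, step out — an appoggiatura.
The harmony at that moment is G♯ diminished seventh chord (G♯, B, D, F); A3 is not a chord tone.
It is approached by leap down from D4 and left by step up to B3.
Leap in, step out — an appoggiatura.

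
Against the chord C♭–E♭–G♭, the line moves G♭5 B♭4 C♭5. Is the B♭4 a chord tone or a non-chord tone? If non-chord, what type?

The harmony at that moment is C♭ major triad (C♭, E♭, G♭); B♭4 is not a chord tone.
It is approached by leap down from G♭5 and left by step up to C♭5.
Leap in, step out — an appoggiatura.

Non-chord tone — an appoggiatura.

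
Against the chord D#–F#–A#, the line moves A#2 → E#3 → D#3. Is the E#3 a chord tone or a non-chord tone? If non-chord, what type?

The harmony at that moment is D# minor triad (D#, F#, A#); E#3 is not a chord tone.
It is approached by leap up from A#2 and left by step down to D#3.
Leap in, step out — an appoggiatura.

Non-chord tone — an appoggiatura.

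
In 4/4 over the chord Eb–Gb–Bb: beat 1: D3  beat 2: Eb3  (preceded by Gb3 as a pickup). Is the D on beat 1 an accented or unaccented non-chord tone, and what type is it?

Accented appoggiatura.

The harmony at that moment is Eb minor triad (Eb, Gb, Bb); D3 is not a chord tone.
It is approached by leap down from Gb3 and left by step up to Eb3.
Leap in, step out — an appoggiatura.
It falls on the downbeat, so it is accented.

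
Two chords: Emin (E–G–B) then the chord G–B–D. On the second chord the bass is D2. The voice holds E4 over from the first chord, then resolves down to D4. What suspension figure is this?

9–8 suspension.

At the second chord the bass is D2. The suspended E4 lies a ninth above the bass; after resolving down by step to D4, the interval above the bass becomes an octave.
Suspension figures are named by those two intervals: 9–8.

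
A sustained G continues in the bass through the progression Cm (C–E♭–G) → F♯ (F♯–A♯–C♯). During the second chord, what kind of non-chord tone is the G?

Pedal tone (pedal point).

The harmony at that moment is F♯ major triad (F♯, A♯, C♯); G is not a chord tone.
It is held over (the same pitch as the preceding G) and then sustained as the same pitch into the next harmony.
Sustained through a change of harmony — a pedal tone.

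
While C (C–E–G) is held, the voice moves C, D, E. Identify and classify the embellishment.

The harmony at that moment is C major triad (C, E, G); D is not a chord tone.
It is approached by step up from C and left by step up to E.
Step in, step out in the same direction — a passing tone.

D is a passing tone.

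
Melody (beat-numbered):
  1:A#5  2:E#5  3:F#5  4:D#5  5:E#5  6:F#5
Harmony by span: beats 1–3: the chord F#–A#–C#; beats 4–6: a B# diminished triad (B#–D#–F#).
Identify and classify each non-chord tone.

The harmony at that moment is F# major triad (F#, A#, C#); E#5 is not a chord tone.
It is approached by leap down from A#5 and left by step up to F#5.
Leap in, step out — an appoggiatura.
The harmony at that moment is B# diminished triad (B#, D#, F#); E#5 is not a chord tone.
It is approached by step up from D#5 and left by step up to F#5.
Step in, step out in the same direction — a passing tone.

E#5 (beat 2) — appoggiatura; E#5 (beat 5) — passing tone.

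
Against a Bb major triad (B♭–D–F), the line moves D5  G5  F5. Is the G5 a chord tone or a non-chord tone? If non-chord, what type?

The harmony at that moment is B♭ major triad (B♭, D, F); G5 is not a chord tone.
It is approached by leap up from D5 and left by step down to F5.
Leap in, step out — an appoggiatura.

Non-chord tone — an appoggiatura.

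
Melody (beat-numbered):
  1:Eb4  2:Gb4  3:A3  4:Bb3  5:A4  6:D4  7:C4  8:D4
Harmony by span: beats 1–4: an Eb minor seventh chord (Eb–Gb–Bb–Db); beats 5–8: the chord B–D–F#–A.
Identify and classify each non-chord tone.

The harmony at that moment is Eb minor seventh chord (Eb, Gb, Bb, Db); A3 is not a chord tone.
It is approached by leap down from Gb4 and left by step up to Bb3.
Leap in, step out — an appoggiatura.
The harmony at that moment is B minor seventh chord (B, D, F#, A); C4 is not a chord tone.
It is approached by step down from D4 and left by step up to D4.
Step away and step back to the same note — a neighbor tone (lower neighbor).

A3 (beat 3) — appoggiatura; C4 (beat 7) — neighbor tone.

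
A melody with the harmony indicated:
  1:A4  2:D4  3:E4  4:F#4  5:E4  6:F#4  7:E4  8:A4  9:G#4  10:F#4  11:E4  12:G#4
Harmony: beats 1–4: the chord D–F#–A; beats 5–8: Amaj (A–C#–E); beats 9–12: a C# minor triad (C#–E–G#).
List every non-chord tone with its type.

E4 (beat 3) — passing tone; F#4 (beat 6) — neighbor tone; F#4 (beat 10) — passing tone.

The harmony at that moment is D major triad (D, F#, A); E4 is not a chord tone.
It is approached by step up from D4 and left by step up to F#4.
Step in, step out in the same direction — a passing tone.
The harmony at that moment is A major triad (A, C#, E); F#4 is not a chord tone.
It is approached by step up from E4 and left by step down to E4.
Step away and step back to the same note — a neighbor tone (upper neighbor).
The harmony at that moment is C# minor triad (C#, E, G#); F#4 is not a chord tone.
It is approached by step down from G#4 and left by step down to E4.
Step in, step out in the same direction — a passing tone.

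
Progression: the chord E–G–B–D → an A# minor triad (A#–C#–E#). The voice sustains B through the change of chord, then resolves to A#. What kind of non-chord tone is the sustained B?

B is a suspension.

The harmony at that moment is A# minor triad (A#, C#, E#); B is not a chord tone.
It is held over (the same pitch as the preceding B) and left by step down to A#.
Held over from the previous chord and resolving down by step — a suspension.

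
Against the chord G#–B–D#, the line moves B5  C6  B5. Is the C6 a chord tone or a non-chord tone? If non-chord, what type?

The harmony at that moment is G# minor triad (G#, B, D#); C6 is not a chord tone.
It is approached by step up from B5 and left by step down to B5.
Step away and step back to the same note — a neighbor tone (upper neighbor).

Non-chord tone — a neighbor tone.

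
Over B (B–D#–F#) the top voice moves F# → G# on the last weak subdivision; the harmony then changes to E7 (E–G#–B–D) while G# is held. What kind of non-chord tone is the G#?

G# is an anticipation.

The harmony at that moment is B major triad (B, D#, F#); G# is not a chord tone.
It is approached by step up from F# and then sustained as the same pitch into the next harmony.
Arriving early and becoming a chord tone when the harmony changes — an anticipation.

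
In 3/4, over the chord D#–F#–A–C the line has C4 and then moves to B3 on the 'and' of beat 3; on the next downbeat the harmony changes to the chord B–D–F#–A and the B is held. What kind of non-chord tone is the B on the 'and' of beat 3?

Anticipation.

The harmony at that moment is D# diminished seventh chord (D#, F#, A, C); B3 is not a chord tone.
It is approached by step down from C4 and then sustained as the same pitch into the next harmony.
Arriving early and becoming a chord tone when the harmony changes — an anticipation.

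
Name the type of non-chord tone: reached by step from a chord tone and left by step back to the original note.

Approach: by step. Departure: by step in the opposite direction, back to the starting pitch.
Stepwise on both sides but reversing to return to the same chord tone — a neighbor tone. (Had it continued onward in the same direction it would be a passing tone instead.)

Neighbor tone.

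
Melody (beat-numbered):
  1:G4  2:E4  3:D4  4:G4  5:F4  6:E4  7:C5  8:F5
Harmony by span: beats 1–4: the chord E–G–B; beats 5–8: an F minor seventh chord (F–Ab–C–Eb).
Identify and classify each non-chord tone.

D4 (beat 3) — escape tone; E4 (beat 6) — escape tone.

The harmony at that moment is E minor triad (E, G, B); D4 is not a chord tone.
It is approached by step down from E4 and left by leap up to G4.
Step in, leap out — an escape tone.
The harmony at that moment is F minor seventh chord (F, Ab, C, Eb); E4 is not a chord tone.
It is approached by step down from F4 and left by leap up to C5.
Step in, leap out — an escape tone.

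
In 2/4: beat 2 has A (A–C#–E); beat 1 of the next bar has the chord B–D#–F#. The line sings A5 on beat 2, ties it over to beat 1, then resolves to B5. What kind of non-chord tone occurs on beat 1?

Retardation.

The harmony at that moment is B major triad (B, D#, F#); A5 is not a chord tone.
It is held over (the same pitch as the preceding A5) and left by step up to B5.
Held over from the previous chord and resolving up by step — a retardation.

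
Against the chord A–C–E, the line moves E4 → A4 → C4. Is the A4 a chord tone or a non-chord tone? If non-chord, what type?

Chord tone (the root of A minor triad).

A minor triad contains A, C, E; A is the root, so it is a chord tone.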